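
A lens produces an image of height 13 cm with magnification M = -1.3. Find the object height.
ho = |hi|/|M| = 10 cm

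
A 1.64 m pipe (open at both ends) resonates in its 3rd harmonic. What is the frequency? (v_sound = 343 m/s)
fₙ = nv/(2L) = 313.7 Hz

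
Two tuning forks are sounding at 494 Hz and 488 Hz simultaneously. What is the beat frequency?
6 Hz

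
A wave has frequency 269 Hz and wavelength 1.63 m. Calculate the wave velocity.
v = fλ = 438.5 m/s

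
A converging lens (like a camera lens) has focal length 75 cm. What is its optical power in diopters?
P = 1/f = 1.333 D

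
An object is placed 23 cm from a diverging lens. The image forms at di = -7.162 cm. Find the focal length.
1/f = 1/do + 1/di → f = -10.4 cm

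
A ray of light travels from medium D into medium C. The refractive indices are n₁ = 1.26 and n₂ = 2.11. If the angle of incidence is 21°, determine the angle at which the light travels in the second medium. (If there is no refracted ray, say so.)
sin θ₂ = (n₁/n₂)·sin θ₁ = 0.214 → θ₂ = 12.36°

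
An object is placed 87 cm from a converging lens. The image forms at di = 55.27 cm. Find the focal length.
1/f = 1/do + 1/di → f = 33.8 cm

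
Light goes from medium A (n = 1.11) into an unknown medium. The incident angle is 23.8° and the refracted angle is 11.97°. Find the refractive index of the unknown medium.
n₂ = n₁·sin θ₁ / sin θ₂ = 2.16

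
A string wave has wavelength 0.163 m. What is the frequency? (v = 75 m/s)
f = v/λ = 460.1 Hz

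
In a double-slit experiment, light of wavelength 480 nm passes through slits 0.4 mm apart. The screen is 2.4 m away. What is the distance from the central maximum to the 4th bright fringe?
y = mλL/d = 11.52 mm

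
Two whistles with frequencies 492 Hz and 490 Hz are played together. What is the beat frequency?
2 Hz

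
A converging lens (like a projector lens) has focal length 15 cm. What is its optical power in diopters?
P = 1/f = 6.667 D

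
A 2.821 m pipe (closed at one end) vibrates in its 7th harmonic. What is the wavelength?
λₙ = 4L/n = 1.612 m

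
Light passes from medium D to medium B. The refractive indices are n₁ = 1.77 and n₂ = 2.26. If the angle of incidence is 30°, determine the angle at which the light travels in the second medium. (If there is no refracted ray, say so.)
sin θ₂ = (n₁/n₂)·sin θ₁ = 0.3916 → θ₂ = 23.05°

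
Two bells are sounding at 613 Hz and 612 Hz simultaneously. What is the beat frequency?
1 Hz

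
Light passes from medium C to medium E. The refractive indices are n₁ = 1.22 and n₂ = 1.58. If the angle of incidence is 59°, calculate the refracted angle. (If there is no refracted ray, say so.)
sin θ₂ = (n₁/n₂)·sin θ₁ = 0.6619 → θ₂ = 41.44°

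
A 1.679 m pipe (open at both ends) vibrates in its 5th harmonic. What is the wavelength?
λₙ = 2L/n = 0.6716 m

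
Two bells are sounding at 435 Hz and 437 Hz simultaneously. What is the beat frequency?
2 Hz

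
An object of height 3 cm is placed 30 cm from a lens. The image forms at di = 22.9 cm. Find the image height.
hi = (-di/do) × ho = -2.29 cm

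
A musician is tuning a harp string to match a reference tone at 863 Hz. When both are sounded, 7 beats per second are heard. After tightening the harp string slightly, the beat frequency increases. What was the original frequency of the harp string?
870 Hz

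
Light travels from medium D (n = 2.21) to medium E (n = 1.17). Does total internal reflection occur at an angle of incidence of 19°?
θc = arcsin(n₂/n₁) = 31.97°; 19° < θc, so no — the ray refracts.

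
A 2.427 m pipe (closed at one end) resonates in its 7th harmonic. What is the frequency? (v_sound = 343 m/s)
fₙ = nv/(4L) = 247.3 Hz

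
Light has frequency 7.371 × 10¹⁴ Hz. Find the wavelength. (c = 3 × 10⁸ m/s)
λ = c/f = 407 nm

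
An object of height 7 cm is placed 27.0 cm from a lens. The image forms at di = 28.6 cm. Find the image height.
hi = (-di/do) × ho = -7.415 cm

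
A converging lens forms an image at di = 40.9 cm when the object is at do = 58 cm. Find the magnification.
M = −di/do = -0.7052 (inverted image)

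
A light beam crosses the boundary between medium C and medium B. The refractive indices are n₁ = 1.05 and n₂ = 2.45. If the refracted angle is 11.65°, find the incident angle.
sin θ₁ = (n₂/n₁)·sin θ₂ → θ₁ = 28.11°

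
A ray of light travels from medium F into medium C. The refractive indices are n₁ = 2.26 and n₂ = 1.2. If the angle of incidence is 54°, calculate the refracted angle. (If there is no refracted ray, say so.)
sin θ₂ = (n₁/n₂)·sin θ₁ = 1.524 > 1, so there is no refracted ray — the light undergoes total internal reflection.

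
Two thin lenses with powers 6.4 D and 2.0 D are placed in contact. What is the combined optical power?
P_total = P₁ + P₂ = 8.4 D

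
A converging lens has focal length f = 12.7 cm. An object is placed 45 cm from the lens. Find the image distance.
1/di = 1/f − 1/do → di = 17.69 cm (real image)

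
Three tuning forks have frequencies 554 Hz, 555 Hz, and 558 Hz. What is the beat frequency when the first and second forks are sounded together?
1 Hz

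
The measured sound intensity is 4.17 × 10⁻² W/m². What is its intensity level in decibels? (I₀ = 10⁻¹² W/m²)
β = 10·log₁₀(I/I₀) = 106.2 dB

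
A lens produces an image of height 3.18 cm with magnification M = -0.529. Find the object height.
ho = |hi|/|M| = 6.011 cm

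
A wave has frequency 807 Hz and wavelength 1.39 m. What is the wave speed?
v = fλ = 1122 m/s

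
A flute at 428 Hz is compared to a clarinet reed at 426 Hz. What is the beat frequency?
2 Hz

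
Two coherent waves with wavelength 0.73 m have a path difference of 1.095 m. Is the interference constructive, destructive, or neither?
destructive — path difference = 1.5λ, an odd multiple of λ/2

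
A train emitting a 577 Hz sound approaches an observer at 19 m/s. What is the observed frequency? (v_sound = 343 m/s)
f_obs = f·v/(v − v_s) = 610.8 Hz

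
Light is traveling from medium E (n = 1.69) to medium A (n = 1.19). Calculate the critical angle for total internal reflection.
θc = arcsin(n₂/n₁) = 44.76°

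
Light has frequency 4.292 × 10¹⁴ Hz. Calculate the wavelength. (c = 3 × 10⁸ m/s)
λ = c/f = 699 nm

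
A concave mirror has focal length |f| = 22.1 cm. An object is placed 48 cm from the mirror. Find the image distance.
f = +22.1 cm (concave); 1/di = 1/f − 1/do → di = 40.96 cm (real image, in front of mirror)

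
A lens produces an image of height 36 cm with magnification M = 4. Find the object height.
ho = |hi|/|M| = 9 cm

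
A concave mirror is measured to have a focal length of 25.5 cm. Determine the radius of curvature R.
R = 2|f| = 51 cm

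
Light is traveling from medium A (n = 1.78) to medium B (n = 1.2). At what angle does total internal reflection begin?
θc = arcsin(n₂/n₁) = 42.39°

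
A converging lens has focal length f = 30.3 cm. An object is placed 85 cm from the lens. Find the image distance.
1/di = 1/f − 1/do → di = 47.08 cm (real image)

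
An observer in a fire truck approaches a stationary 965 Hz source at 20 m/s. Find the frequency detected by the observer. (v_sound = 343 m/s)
f_obs = f·(v + v_o)/v = 1021 Hz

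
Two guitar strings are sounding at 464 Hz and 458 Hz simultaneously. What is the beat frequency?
6 Hz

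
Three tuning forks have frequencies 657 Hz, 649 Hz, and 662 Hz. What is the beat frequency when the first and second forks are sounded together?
8 Hz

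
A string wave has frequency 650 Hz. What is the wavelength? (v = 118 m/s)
λ = v/f = 0.1815 m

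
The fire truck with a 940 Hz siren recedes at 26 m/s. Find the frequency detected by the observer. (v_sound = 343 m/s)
f_obs = f·v/(v + v_s) = 873.8 Hz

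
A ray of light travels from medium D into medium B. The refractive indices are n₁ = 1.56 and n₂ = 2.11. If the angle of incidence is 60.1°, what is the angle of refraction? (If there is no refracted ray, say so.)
sin θ₂ = (n₁/n₂)·sin θ₁ = 0.6409 → θ₂ = 39.86°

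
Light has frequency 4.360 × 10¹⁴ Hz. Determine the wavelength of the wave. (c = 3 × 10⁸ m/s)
λ = c/f = 688.1 nm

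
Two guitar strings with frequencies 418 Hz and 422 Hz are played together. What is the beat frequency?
4 Hz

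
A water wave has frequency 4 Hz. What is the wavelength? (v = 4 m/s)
λ = v/f = 1 m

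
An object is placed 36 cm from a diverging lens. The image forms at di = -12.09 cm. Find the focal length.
1/f = 1/do + 1/di → f = -18.2 cm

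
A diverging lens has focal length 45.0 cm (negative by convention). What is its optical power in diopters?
P = 1/f = -2.222 D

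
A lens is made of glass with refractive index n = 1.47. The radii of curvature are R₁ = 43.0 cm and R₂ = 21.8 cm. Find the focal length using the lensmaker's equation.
1/f = (n − 1)(1/R₁ − 1/R₂) → f = -94.08 cm (diverging lens)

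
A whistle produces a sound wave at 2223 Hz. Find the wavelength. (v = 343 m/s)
λ = v/f = 0.1543 m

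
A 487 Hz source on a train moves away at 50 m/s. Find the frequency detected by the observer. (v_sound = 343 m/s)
f_obs = f·v/(v + v_s) = 425 Hz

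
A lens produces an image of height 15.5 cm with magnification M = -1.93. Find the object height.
ho = |hi|/|M| = 8.031 cm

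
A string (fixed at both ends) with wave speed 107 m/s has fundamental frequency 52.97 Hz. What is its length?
L = v/(2f₁) = 1.01 m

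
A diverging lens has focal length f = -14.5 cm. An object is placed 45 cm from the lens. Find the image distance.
1/di = 1/f − 1/do → di = -10.97 cm (virtual image)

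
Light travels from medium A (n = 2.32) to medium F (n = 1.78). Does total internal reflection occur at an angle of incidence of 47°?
θc = arcsin(n₂/n₁) = 50.11°; 47° < θc, so no — the ray refracts.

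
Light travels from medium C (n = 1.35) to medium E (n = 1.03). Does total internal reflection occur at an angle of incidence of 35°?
θc = arcsin(n₂/n₁) = 49.73°; 35° < θc, so no — the ray refracts.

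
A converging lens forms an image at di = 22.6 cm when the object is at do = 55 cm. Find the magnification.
M = −di/do = -0.4109 (inverted image)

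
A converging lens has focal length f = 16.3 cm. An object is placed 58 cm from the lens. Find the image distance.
1/di = 1/f − 1/do → di = 22.67 cm (real image)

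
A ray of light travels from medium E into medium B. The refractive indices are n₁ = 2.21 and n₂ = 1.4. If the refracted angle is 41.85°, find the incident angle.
sin θ₁ = (n₂/n₁)·sin θ₂ → θ₁ = 25°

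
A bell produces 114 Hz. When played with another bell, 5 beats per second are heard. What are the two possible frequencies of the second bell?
f₂ = 114 ± 5 Hz → 119 Hz or 109 Hz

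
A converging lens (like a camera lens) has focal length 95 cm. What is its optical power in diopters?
P = 1/f = 1.053 D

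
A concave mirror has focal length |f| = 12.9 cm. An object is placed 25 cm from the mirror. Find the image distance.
f = +12.9 cm (concave); 1/di = 1/f − 1/do → di = 26.65 cm (real image, in front of mirror)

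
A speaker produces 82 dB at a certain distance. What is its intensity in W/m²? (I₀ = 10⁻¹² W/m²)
I = I₀·10^(β/10) = 1.58 × 10⁻⁴ W/m²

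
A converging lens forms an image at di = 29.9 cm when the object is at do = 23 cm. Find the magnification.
M = −di/do = -1.3 (inverted image)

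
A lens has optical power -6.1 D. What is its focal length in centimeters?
f = 1/P = -16.39 cm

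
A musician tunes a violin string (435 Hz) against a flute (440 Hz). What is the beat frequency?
5 Hz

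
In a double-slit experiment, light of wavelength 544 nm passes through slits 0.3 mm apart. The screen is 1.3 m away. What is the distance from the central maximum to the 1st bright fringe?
y = mλL/d = 2.357 mm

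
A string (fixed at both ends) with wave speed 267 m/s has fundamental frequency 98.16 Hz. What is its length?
L = v/(2f₁) = 1.36 m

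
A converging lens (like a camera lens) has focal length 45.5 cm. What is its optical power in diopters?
P = 1/f = 2.198 D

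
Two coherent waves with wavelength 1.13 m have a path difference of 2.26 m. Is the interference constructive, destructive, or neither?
constructive — path difference = 2λ, a whole number of wavelengths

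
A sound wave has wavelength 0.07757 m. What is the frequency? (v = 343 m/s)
f = v/λ = 4422 Hz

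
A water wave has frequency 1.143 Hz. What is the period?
T = 1/f = 0.8749 s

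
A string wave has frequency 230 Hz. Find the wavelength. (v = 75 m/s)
λ = v/f = 0.3261 m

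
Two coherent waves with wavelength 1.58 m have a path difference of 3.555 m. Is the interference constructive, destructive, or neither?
neither (partial) — path difference = 2.25λ, neither a whole number of wavelengths nor an odd multiple of λ/2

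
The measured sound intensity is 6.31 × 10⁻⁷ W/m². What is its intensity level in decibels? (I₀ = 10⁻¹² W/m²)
β = 10·log₁₀(I/I₀) = 58 dB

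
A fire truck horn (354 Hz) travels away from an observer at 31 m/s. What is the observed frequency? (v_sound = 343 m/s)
f_obs = f·v/(v + v_s) = 324.7 Hz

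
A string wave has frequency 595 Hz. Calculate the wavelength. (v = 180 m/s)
λ = v/f = 0.3025 m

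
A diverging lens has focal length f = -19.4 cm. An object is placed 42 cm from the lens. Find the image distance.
1/di = 1/f − 1/do → di = -13.27 cm (virtual image)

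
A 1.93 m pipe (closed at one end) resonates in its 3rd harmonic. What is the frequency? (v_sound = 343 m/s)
fₙ = nv/(4L) = 133.3 Hz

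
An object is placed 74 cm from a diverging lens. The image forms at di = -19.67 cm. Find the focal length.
1/f = 1/do + 1/di → f = -26.79 cm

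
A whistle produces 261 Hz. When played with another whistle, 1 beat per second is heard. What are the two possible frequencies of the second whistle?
f₂ = 261 ± 1 Hz → 262 Hz or 260 Hz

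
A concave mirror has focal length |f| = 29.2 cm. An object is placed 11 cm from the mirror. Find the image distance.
f = +29.2 cm (concave); 1/di = 1/f − 1/do → di = -17.65 cm (virtual image, behind mirror)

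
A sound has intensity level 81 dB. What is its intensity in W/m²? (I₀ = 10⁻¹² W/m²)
I = I₀·10^(β/10) = 1.26 × 10⁻⁴ W/m²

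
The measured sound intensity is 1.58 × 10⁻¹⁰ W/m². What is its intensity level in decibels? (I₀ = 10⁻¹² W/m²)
β = 10·log₁₀(I/I₀) = 21.99 dB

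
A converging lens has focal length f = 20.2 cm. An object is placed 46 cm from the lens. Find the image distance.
1/di = 1/f − 1/do → di = 36.02 cm (real image)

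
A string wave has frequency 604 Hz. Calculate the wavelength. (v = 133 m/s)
λ = v/f = 0.2202 m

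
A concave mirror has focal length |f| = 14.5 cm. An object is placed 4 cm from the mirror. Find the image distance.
f = +14.5 cm (concave); 1/di = 1/f − 1/do → di = -5.524 cm (virtual image, behind mirror)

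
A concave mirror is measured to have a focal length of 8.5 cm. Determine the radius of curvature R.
R = 2|f| = 17 cm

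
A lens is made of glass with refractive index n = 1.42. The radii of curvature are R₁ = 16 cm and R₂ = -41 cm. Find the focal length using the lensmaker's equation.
1/f = (n − 1)(1/R₁ − 1/R₂) → f = 27.4 cm (converging lens)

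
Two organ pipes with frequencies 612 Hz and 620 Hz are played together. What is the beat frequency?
8 Hz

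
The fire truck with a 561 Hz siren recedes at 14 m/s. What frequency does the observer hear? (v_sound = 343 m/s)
f_obs = f·v/(v + v_s) = 539 Hz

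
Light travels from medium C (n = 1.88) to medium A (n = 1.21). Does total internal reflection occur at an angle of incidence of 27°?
θc = arcsin(n₂/n₁) = 40.06°; 27° < θc, so no — the ray refracts.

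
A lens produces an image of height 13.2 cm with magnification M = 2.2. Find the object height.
ho = |hi|/|M| = 6 cm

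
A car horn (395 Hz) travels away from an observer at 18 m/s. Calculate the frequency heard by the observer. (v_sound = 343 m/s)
f_obs = f·v/(v + v_s) = 375.3 Hz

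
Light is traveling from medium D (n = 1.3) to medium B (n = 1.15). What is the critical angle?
θc = arcsin(n₂/n₁) = 62.2°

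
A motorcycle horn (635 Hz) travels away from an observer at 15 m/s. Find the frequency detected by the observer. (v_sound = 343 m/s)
f_obs = f·v/(v + v_s) = 608.4 Hz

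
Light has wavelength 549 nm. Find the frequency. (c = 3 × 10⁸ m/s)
f = c/λ = 5.464 × 10¹⁴ Hz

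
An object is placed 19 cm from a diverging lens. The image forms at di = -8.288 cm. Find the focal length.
1/f = 1/do + 1/di → f = -14.7 cm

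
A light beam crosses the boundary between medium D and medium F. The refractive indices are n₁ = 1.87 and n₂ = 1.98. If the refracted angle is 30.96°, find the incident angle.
sin θ₁ = (n₂/n₁)·sin θ₂ → θ₁ = 33°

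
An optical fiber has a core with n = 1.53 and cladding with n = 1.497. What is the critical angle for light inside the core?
θc = arcsin(n_cladding/n_core) = 78.08°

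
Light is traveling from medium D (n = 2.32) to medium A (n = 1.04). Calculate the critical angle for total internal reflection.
θc = arcsin(n₂/n₁) = 26.63°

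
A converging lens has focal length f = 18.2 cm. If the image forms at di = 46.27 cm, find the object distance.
1/do = 1/f − 1/di → do = 30 cm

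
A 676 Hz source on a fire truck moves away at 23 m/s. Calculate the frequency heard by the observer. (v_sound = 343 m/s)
f_obs = f·v/(v + v_s) = 633.5 Hz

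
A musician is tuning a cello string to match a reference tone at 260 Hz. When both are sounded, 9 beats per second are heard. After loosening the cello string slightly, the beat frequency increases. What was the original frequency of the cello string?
251 Hz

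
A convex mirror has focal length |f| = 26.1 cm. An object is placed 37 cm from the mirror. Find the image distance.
f = −26.1 cm (convex); 1/di = 1/f − 1/do → di = -15.3 cm (virtual image, behind mirror)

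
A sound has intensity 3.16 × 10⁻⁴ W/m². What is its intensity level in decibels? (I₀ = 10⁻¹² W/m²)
β = 10·log₁₀(I/I₀) = 85 dB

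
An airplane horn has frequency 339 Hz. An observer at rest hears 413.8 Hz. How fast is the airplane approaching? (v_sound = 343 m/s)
v_s = v·(1 − f/f_obs) = 62 m/s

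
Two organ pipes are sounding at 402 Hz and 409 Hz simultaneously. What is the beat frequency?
7 Hz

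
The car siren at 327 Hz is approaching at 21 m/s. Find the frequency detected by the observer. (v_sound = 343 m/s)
f_obs = f·v/(v − v_s) = 348.3 Hz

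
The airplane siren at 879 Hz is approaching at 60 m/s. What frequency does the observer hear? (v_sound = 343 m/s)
f_obs = f·v/(v − v_s) = 1065 Hz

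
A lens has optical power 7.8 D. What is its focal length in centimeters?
f = 1/P = 12.82 cm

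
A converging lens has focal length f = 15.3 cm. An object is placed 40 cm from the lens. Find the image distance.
1/di = 1/f − 1/do → di = 24.78 cm (real image)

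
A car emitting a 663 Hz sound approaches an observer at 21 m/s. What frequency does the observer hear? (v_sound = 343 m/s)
f_obs = f·v/(v − v_s) = 706.2 Hz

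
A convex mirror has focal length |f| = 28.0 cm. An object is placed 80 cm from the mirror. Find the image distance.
f = −28.0 cm (convex); 1/di = 1/f − 1/do → di = -20.74 cm (virtual image, behind mirror)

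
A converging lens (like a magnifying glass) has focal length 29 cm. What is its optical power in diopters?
P = 1/f = 3.448 D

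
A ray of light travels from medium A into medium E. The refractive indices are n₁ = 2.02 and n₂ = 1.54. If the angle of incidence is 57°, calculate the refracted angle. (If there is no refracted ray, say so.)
sin θ₂ = (n₁/n₂)·sin θ₁ = 1.1 > 1, so there is no refracted ray — the light undergoes total internal reflection.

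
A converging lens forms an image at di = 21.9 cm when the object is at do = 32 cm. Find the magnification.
M = −di/do = -0.6844 (inverted image)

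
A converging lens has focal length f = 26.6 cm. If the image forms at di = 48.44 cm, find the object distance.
1/do = 1/f − 1/di → do = 59 cm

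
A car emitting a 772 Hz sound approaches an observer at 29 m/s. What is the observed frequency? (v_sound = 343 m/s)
f_obs = f·v/(v − v_s) = 843.3 Hz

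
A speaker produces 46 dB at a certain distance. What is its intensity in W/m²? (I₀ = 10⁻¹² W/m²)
I = I₀·10^(β/10) = 3.98 × 10⁻⁸ W/m²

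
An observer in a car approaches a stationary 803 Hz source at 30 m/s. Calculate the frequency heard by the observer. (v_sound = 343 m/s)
f_obs = f·(v + v_o)/v = 873.2 Hz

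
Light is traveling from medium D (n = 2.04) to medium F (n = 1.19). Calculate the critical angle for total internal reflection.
θc = arcsin(n₂/n₁) = 35.69°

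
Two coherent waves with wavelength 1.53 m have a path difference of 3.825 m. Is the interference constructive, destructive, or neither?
destructive — path difference = 2.5λ, an odd multiple of λ/2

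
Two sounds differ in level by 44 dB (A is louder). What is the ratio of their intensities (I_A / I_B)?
I_A/I_B = 10^(Δβ/10) = 25120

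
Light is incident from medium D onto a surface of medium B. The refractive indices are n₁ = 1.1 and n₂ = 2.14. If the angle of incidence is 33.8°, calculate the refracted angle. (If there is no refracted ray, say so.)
sin θ₂ = (n₁/n₂)·sin θ₁ = 0.2859 → θ₂ = 16.62°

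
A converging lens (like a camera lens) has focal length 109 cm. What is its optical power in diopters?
P = 1/f = 0.9174 D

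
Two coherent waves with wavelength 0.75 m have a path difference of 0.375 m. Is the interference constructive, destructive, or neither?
destructive — path difference = 0.5λ, an odd multiple of λ/2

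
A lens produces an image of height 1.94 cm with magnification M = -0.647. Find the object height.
ho = |hi|/|M| = 2.998 cm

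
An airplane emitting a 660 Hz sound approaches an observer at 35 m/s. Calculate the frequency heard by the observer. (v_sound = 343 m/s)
f_obs = f·v/(v − v_s) = 735 Hz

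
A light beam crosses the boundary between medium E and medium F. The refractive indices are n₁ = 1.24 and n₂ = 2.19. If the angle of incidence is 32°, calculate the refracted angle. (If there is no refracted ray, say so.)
sin θ₂ = (n₁/n₂)·sin θ₁ = 0.3 → θ₂ = 17.46°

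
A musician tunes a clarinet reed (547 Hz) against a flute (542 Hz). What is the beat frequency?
5 Hz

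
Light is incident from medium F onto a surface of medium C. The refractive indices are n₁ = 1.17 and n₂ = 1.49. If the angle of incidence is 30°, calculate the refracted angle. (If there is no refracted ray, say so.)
sin θ₂ = (n₁/n₂)·sin θ₁ = 0.3926 → θ₂ = 23.12°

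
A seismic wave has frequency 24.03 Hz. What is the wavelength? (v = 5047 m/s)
λ = v/f = 210 m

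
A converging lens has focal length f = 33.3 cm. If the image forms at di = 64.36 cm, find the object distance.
1/do = 1/f − 1/di → do = 69 cm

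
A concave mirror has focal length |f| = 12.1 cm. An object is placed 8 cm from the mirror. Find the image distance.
f = +12.1 cm (concave); 1/di = 1/f − 1/do → di = -23.61 cm (virtual image, behind mirror)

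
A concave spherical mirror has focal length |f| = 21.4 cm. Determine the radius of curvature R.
R = 2|f| = 42.8 cm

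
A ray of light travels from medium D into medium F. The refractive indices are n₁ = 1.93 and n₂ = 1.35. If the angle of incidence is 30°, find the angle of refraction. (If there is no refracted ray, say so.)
sin θ₂ = (n₁/n₂)·sin θ₁ = 0.7148 → θ₂ = 45.63°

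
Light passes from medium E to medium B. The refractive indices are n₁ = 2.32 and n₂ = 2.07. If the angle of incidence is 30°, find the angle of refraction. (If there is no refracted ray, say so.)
sin θ₂ = (n₁/n₂)·sin θ₁ = 0.5604 → θ₂ = 34.08°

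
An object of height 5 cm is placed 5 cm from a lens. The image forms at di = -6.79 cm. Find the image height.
hi = (-di/do) × ho = 6.79 cm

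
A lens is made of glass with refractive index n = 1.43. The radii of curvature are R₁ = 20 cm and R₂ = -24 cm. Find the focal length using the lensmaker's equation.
1/f = (n − 1)(1/R₁ − 1/R₂) → f = 25.37 cm (converging lens)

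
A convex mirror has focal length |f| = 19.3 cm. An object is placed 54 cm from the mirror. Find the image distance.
f = −19.3 cm (convex); 1/di = 1/f − 1/do → di = -14.22 cm (virtual image, behind mirror)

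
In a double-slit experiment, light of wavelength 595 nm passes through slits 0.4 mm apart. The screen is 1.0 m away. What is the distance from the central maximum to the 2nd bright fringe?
y = mλL/d = 2.975 mm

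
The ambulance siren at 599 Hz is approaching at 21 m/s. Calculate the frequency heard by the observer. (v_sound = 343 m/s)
f_obs = f·v/(v − v_s) = 638.1 Hz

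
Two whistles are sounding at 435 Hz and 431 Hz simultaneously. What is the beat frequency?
4 Hz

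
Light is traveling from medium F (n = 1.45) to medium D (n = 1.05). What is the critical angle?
θc = arcsin(n₂/n₁) = 46.4°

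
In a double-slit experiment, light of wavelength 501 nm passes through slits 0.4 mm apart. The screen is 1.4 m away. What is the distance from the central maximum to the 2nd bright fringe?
y = mλL/d = 3.507 mm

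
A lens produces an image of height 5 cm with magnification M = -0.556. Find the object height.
ho = |hi|/|M| = 8.993 cm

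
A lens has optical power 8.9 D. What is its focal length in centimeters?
f = 1/P = 11.24 cm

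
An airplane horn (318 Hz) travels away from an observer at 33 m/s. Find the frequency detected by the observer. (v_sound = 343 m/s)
f_obs = f·v/(v + v_s) = 290.1 Hz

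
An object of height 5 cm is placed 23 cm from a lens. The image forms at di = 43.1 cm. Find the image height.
hi = (-di/do) × ho = -9.37 cm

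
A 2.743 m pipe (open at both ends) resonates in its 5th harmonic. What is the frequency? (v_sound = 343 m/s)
fₙ = nv/(2L) = 312.6 Hz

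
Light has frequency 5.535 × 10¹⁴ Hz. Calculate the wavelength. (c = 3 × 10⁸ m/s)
λ = c/f = 542 nm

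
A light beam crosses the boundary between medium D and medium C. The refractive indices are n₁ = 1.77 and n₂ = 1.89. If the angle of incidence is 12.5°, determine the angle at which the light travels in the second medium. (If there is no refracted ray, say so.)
sin θ₂ = (n₁/n₂)·sin θ₁ = 0.2027 → θ₂ = 11.69°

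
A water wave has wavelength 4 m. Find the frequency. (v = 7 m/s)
f = v/λ = 1.75 Hz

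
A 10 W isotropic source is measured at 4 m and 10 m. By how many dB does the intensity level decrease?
Δβ = 20·log₁₀(r₂/r₁) = 7.959 dB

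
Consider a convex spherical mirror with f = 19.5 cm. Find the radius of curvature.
R = 2|f| = 39 cm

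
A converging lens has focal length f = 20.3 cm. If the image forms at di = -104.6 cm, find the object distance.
1/do = 1/f − 1/di → do = 17 cm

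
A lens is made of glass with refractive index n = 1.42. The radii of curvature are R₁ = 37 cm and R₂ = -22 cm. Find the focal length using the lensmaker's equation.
1/f = (n − 1)(1/R₁ − 1/R₂) → f = 32.85 cm (converging lens)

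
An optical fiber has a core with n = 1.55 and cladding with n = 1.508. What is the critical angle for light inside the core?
θc = arcsin(n_cladding/n_core) = 76.63°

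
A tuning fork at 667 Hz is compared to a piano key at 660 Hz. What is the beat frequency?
7 Hz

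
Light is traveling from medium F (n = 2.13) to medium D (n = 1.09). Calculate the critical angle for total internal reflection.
θc = arcsin(n₂/n₁) = 30.78°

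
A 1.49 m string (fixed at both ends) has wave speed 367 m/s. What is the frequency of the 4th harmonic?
fₙ = nv/(2L) = 492.6 Hz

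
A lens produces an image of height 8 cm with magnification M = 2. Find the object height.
ho = |hi|/|M| = 4 cm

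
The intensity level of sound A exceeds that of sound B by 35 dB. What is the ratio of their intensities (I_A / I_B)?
I_A/I_B = 10^(Δβ/10) = 3162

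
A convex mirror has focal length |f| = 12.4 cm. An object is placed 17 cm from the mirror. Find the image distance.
f = −12.4 cm (convex); 1/di = 1/f − 1/do → di = -7.17 cm (virtual image, behind mirror)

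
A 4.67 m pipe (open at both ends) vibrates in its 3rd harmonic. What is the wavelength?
λₙ = 2L/n = 3.113 m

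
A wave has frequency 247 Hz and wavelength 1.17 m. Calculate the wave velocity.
v = fλ = 289 m/s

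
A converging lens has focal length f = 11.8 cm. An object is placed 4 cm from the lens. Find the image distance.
1/di = 1/f − 1/do → di = -6.051 cm (virtual image)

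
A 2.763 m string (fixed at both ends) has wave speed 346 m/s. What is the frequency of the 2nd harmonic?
fₙ = nv/(2L) = 125.2 Hz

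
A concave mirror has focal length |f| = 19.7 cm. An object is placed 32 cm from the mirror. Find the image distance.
f = +19.7 cm (concave); 1/di = 1/f − 1/do → di = 51.25 cm (real image, in front of mirror)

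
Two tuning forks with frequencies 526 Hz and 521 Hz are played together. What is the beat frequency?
5 Hz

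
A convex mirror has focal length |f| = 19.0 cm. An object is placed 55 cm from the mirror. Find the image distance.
f = −19.0 cm (convex); 1/di = 1/f − 1/do → di = -14.12 cm (virtual image, behind mirror)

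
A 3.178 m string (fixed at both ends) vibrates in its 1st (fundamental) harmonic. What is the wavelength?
λₙ = 2L/n = 6.356 m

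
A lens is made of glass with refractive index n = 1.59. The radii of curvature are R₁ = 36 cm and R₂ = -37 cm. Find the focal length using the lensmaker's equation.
1/f = (n − 1)(1/R₁ − 1/R₂) → f = 30.93 cm (converging lens)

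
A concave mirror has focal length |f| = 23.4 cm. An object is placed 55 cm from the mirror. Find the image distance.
f = +23.4 cm (concave); 1/di = 1/f − 1/do → di = 40.73 cm (real image, in front of mirror)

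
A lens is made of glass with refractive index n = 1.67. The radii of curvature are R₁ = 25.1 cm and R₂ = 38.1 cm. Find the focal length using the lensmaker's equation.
1/f = (n − 1)(1/R₁ − 1/R₂) → f = 109.8 cm (converging lens)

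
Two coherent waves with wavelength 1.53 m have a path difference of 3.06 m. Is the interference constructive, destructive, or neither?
constructive — path difference = 2λ, a whole number of wavelengths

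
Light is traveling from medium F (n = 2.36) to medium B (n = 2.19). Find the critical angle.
θc = arcsin(n₂/n₁) = 68.12°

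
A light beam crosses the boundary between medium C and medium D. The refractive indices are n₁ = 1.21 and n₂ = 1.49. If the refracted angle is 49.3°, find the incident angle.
sin θ₁ = (n₂/n₁)·sin θ₂ → θ₁ = 69°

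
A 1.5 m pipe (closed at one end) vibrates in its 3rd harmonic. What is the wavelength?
λₙ = 4L/n = 2 m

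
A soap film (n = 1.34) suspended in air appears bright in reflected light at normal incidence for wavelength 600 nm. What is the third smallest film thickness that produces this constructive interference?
2nt = (m − ½)λ with m = 3 → t = (m − ½)λ/(2n) = 559.7 nm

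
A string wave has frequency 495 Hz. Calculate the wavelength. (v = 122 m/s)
λ = v/f = 0.2465 m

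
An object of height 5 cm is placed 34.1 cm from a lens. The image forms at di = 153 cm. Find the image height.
hi = (-di/do) × ho = -22.43 cm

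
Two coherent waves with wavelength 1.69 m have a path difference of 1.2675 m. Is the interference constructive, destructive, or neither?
neither (partial) — path difference = 0.75λ, neither a whole number of wavelengths nor an odd multiple of λ/2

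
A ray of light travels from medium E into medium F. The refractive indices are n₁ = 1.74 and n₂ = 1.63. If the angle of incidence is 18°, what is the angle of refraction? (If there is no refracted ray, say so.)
sin θ₂ = (n₁/n₂)·sin θ₁ = 0.3299 → θ₂ = 19.26°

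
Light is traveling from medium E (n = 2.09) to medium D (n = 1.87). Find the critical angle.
θc = arcsin(n₂/n₁) = 63.47°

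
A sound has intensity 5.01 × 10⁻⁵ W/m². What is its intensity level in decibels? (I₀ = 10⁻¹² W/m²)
β = 10·log₁₀(I/I₀) = 77 dB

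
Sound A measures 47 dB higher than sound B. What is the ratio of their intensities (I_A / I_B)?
I_A/I_B = 10^(Δβ/10) = 50120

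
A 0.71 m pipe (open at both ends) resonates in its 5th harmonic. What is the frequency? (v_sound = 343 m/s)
fₙ = nv/(2L) = 1208 Hz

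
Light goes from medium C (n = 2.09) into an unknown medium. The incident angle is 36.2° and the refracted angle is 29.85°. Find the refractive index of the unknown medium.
n₂ = n₁·sin θ₁ / sin θ₂ = 2.48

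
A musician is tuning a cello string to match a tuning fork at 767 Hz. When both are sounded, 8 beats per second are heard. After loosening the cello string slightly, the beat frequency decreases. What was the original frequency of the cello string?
775 Hz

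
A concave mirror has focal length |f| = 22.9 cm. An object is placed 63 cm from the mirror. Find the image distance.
f = +22.9 cm (concave); 1/di = 1/f − 1/do → di = 35.98 cm (real image, in front of mirror)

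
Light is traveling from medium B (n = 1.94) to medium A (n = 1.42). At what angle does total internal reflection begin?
θc = arcsin(n₂/n₁) = 47.05°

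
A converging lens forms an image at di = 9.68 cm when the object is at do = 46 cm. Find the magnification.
M = −di/do = -0.2104 (inverted image)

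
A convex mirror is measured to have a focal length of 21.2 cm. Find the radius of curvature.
R = 2|f| = 42.4 cm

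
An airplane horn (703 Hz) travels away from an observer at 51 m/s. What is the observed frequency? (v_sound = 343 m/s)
f_obs = f·v/(v + v_s) = 612 Hz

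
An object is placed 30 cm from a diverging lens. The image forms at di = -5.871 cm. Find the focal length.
1/f = 1/do + 1/di → f = -7.3 cm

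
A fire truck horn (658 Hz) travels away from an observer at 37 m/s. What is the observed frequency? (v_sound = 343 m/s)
f_obs = f·v/(v + v_s) = 593.9 Hz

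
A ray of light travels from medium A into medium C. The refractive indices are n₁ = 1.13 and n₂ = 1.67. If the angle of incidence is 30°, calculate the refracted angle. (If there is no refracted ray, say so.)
sin θ₂ = (n₁/n₂)·sin θ₁ = 0.3383 → θ₂ = 19.77°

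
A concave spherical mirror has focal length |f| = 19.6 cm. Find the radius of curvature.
R = 2|f| = 39.2 cm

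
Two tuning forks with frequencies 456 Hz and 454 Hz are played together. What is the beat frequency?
2 Hz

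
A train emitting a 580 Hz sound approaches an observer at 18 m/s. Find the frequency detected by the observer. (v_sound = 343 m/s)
f_obs = f·v/(v − v_s) = 612.1 Hz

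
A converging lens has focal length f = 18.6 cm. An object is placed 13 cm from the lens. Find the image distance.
1/di = 1/f − 1/do → di = -43.18 cm (virtual image)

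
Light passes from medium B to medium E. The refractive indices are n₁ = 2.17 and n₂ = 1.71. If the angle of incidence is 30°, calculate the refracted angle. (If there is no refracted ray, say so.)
sin θ₂ = (n₁/n₂)·sin θ₁ = 0.6345 → θ₂ = 39.38°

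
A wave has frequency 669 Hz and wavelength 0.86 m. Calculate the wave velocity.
v = fλ = 575.3 m/s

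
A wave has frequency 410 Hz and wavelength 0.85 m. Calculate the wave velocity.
v = fλ = 348.5 m/s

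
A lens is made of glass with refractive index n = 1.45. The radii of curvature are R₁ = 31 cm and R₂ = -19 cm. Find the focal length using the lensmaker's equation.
1/f = (n − 1)(1/R₁ − 1/R₂) → f = 26.18 cm (converging lens)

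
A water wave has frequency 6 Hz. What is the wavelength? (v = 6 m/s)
λ = v/f = 1 m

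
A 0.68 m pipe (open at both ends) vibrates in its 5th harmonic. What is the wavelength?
λₙ = 2L/n = 0.272 m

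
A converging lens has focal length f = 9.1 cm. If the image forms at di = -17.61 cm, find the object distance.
1/do = 1/f − 1/di → do = 6 cm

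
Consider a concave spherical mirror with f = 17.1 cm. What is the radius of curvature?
R = 2|f| = 34.2 cm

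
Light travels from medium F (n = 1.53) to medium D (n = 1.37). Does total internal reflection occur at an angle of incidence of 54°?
θc = arcsin(n₂/n₁) = 63.56°; 54° < θc, so no — the ray refracts.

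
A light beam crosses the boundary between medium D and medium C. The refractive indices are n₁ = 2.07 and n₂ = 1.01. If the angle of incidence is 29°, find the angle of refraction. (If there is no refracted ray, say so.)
sin θ₂ = (n₁/n₂)·sin θ₁ = 0.9936 → θ₂ = 83.52°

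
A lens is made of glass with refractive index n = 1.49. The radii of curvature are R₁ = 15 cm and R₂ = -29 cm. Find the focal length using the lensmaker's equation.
1/f = (n − 1)(1/R₁ − 1/R₂) → f = 20.18 cm (converging lens)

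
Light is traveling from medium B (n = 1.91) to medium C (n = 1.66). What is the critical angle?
θc = arcsin(n₂/n₁) = 60.36°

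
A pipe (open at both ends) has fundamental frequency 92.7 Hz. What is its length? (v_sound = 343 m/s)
L = v/(2f₁) = 1.85 m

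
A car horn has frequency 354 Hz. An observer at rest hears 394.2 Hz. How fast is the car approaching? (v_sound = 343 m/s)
v_s = v·(1 − f/f_obs) = 34.98 m/s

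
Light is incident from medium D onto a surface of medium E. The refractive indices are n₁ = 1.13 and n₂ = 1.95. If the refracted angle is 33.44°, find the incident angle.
sin θ₁ = (n₂/n₁)·sin θ₂ → θ₁ = 71.98°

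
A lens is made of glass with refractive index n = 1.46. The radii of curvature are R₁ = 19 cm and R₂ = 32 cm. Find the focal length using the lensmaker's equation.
1/f = (n − 1)(1/R₁ − 1/R₂) → f = 101.7 cm (converging lens)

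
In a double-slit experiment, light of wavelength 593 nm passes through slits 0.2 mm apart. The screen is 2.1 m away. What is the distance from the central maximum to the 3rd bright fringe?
y = mλL/d = 18.68 mm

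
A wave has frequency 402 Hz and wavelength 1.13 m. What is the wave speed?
v = fλ = 454.3 m/s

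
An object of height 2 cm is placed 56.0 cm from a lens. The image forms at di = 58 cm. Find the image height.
hi = (-di/do) × ho = -2.071 cm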